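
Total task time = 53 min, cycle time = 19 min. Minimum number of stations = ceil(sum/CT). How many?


Formula: N_min = ceil(Sum of Task Times / Cycle Time)
N_min = ceil(53 min / 19 min) = ceil(2.7895)
N_min = 3 stations

3


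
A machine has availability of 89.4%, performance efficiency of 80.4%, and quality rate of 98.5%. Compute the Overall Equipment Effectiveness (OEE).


Formula: OEE = Availability * Performance * Quality / 10000
A * P = 89.4% * 80.4% / 100 = 71.88%
OEE = 71.88% * 98.5% / 100 = 70.8%

70.8%


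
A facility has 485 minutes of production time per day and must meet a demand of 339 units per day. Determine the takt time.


Formula: Takt Time = Available Production Time / Customer Demand
Takt = 485 min/day / 339 units/day
Takt = 1.43 min/unit

1.43 min/unit


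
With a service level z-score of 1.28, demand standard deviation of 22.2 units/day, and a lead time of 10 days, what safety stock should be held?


Formula: SS = z * sigma_d * sqrt(LT)
sqrt(LT) = sqrt(10) = 3.1623
SS = 1.28 * 22.2 * 3.1623
SS = 89.9 units

89.9 units


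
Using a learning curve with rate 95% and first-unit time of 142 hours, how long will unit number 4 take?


Formula: T_n = T_1 * (learning_rate)^(log2(n)) where learning_rate = rate/100
Doublings = log2(4) = 2
T_n = 142 * 0.95^2
T_n = 142 * 0.9025 = 128.2 hours

128.2 hours


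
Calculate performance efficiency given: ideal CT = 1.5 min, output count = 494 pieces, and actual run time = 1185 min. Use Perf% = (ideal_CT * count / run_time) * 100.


Formula: Performance = (Ideal CT * Total Count) / Run Time * 100
Ideal output time = 1.5 * 494 = 741.0 min
Performance = 741.0 / 1185 * 100 = 62.5%

62.5%


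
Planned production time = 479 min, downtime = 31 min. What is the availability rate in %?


Formula: Availability = (Planned Time - Downtime) / Planned Time * 100
Uptime = 479 - 31 = 448 min
Availability = 448 / 479 * 100 = 93.5%

93.5%


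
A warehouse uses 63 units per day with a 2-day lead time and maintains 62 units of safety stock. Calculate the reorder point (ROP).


Formula: ROP = (Daily Demand * Lead Time) + Safety Stock
Demand during lead time = 63 * 2 = 126 units
ROP = 126 + 62 = 188 units

188 units


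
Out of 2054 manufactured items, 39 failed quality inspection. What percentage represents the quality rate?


Formula: Quality Rate = Good Pieces / Total Pieces * 100
Good pieces = 2054 - 39 = 2015
QR = 2015 / 2054 * 100 = 98.1%

98.1%


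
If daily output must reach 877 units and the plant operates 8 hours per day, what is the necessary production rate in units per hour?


Formula: Production Rate = Daily Demand / Available Hours
Rate = 877 units/day / 8 hours/day
Rate = 109.6 units/hour

109.6 units/hour


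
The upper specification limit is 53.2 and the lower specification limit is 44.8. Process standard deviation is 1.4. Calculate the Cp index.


Cp = (53.2 - 44.8) / (6 * 1.4)

1.0


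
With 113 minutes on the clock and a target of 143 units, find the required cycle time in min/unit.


Formula: CT = Available Time / Number of Units
CT = 113 min / 143 units
CT = 0.79 min/unit

0.79 min/unit


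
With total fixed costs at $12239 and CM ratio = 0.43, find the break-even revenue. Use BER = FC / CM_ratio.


Formula: BER = Fixed Costs / Contribution Margin Ratio
BER = $12239 / 0.43
BER = $28462.79 (to the nearest cent)

$28462.79


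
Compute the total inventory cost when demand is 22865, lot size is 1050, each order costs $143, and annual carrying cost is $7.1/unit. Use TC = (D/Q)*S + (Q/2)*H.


TC = 22865/1050 * 143 + 1050/2 * 7.1

$6841.50


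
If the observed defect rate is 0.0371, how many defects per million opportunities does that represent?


DPMO = defect_rate * 1000000 = 0.0371 * 1000000

37100


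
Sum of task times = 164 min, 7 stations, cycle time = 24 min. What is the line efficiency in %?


Formula: Efficiency = Sum of Task Times / (N_stations * CT) * 100
Total station capacity = 7 stations * 24 min = 168 min
Efficiency = 164 / 168 * 100 = 97.6%

97.6%


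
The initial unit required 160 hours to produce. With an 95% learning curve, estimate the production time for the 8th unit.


Formula: T_n = T_1 * (learning_rate)^(log2(n)) where learning_rate = rate/100
Doublings = log2(8) = 3
T_n = 160 * 0.95^3
T_n = 160 * 0.8574 = 137.2 hours

137.2 hours


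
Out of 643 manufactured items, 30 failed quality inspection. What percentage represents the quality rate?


Formula: Quality Rate = Good Pieces / Total Pieces * 100
Good pieces = 643 - 30 = 613
QR = 613 / 643 * 100 = 95.3%

95.3%


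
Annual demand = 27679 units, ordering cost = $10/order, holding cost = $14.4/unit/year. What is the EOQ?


Formula: EOQ = sqrt(2 * D * S / H)
Numerator: 2 * 27679 * 10 = 553580
2DS/H = 553580 / 14.4 = 38443.1
EOQ = sqrt(38443.1) = 196.1 units

196.1 units


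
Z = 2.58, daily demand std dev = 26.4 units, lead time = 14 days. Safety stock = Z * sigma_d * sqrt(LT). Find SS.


Formula: SS = z * sigma_d * sqrt(LT)
sqrt(LT) = sqrt(14) = 3.7417
SS = 2.58 * 26.4 * 3.7417
SS = 254.9 units

254.9 units


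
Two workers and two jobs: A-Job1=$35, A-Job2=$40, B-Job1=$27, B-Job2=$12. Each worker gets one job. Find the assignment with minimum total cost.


Option 1: A->1 + B->2 = $35 + $12 = $47
Option 2: A->2 + B->1 = $40 + $27 = $67
Min cost = min($47, $67) = $47

$47


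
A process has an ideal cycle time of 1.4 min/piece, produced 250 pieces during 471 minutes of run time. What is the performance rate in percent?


Formula: Performance = (Ideal CT * Total Count) / Run Time * 100
Ideal output time = 1.4 * 250 = 350.0 min
Performance = 350.0 / 471 * 100 = 74.3%

74.3%


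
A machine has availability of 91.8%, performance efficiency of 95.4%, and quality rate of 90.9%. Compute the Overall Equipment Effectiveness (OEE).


Formula: OEE = Availability * Performance * Quality / 10000
A * P = 91.8% * 95.4% / 100 = 87.58%
OEE = 87.58% * 90.9% / 100 = 79.6%

79.6%


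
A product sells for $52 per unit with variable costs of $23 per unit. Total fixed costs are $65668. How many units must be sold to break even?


Formula: BEQ = Fixed Costs / (Price - Variable Cost)
Contribution margin = $52 - $23 = $29/unit
BEQ = ceil($65668 / $29/unit) = ceil(2264.41) = 2265 units

2265 units


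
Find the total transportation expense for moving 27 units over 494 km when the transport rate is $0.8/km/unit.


TC = dist * cost * units = 494 * 0.8 * 27 = $10670.40

$10670.40


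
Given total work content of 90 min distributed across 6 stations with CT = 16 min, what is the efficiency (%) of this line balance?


Formula: Efficiency = Sum of Task Times / (N_stations * CT) * 100
Total station capacity = 6 stations * 16 min = 96 min
Efficiency = 90 / 96 * 100 = 93.8%

93.8%


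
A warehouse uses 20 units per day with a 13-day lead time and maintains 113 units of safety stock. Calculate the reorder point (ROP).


Formula: ROP = (Daily Demand * Lead Time) + Safety Stock
Demand during lead time = 20 * 13 = 260 units
ROP = 260 + 113 = 373 units

373 units


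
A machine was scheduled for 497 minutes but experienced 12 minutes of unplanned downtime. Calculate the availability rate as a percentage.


Formula: Availability = (Planned Time - Downtime) / Planned Time * 100
Uptime = 497 - 12 = 485 min
Availability = 485 / 497 * 100 = 97.6%

97.6%


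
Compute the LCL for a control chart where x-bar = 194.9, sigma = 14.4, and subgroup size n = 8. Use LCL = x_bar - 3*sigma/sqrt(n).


LCL = 194.9 - 3 * 14.4 / sqrt(8)

179.63


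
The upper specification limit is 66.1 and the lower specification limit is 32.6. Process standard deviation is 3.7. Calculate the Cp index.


Cp = (66.1 - 32.6) / (6 * 3.7)

1.51


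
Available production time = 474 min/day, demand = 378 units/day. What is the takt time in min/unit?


Formula: Takt Time = Available Production Time / Customer Demand
Takt = 474 min/day / 378 units/day
Takt = 1.25 min/unit

1.25 min/unit


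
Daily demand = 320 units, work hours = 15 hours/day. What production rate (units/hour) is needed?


Formula: Production Rate = Daily Demand / Available Hours
Rate = 320 units/day / 15 hours/day
Rate = 21.3 units/hour

21.3 units/hour


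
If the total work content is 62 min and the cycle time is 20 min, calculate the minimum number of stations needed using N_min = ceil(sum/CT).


Formula: N_min = ceil(Sum of Task Times / Cycle Time)
N_min = ceil(62 min / 20 min) = ceil(3.1)
N_min = 4 stations

4


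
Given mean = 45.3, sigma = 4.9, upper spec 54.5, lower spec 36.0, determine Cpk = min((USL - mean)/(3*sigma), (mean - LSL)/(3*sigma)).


Cpu = (54.5 - 45.3) / (3 * 4.9) = 0.63
Cpl = (45.3 - 36.0) / (3 * 4.9) = 0.63
Cpk = min(0.63, 0.63) = 0.63

0.63


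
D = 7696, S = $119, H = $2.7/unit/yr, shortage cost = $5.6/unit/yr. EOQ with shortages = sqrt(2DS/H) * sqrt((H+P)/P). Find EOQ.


Formula: EOQ* = sqrt(2DS/H) * sqrt((H+P)/P)
Base EOQ = sqrt(2*7696*119/2.7) = 823.64 units
Correction = sqrt((2.7+5.6)/5.6) = 1.21743
EOQ* = 823.64 * 1.21743 = 1002.7 units

1002.7 units


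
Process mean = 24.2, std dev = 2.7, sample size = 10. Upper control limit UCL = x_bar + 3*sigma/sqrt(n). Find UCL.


UCL = 24.2 + 3 * 2.7 / sqrt(10)

26.76


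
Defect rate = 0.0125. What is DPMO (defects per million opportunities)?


DPMO = defect_rate * 1000000 = 0.0125 * 1000000

12500


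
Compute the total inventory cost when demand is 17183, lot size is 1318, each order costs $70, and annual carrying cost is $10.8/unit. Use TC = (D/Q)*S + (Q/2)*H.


TC = 17183/1318 * 70 + 1318/2 * 10.8

$8029.80


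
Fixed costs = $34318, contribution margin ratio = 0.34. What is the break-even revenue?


Formula: BER = Fixed Costs / Contribution Margin Ratio
BER = $34318 / 0.34
BER = $100935.29 (to the nearest cent)

$100935.29


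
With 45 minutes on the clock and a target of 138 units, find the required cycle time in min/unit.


Formula: CT = Available Time / Number of Units
CT = 45 min / 138 units
CT = 0.33 min/unit

0.33 min/unit


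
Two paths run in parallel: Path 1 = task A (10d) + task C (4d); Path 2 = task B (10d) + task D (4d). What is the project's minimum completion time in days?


Path 1 = 10 + 4 = 14 days
Path 2 = 10 + 4 = 14 days
Duration = max(14, 14) = 14 days

14 days


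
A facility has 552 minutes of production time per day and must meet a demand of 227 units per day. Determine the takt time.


Formula: Takt Time = Available Production Time / Customer Demand
Takt = 552 min/day / 227 units/day
Takt = 2.43 min/unit

2.43 min/unit


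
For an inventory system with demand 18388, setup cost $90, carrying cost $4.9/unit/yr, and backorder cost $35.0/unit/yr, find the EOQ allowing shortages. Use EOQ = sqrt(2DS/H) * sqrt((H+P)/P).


Formula: EOQ* = sqrt(2DS/H) * sqrt((H+P)/P)
Base EOQ = sqrt(2*18388*90/4.9) = 821.87 units
Correction = sqrt((4.9+35.0)/35.0) = 1.06771
EOQ* = 821.87 * 1.06771 = 877.5 units

877.5 units


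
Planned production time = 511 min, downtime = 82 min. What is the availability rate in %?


Formula: Availability = (Planned Time - Downtime) / Planned Time * 100
Uptime = 511 - 82 = 429 min
Availability = 429 / 511 * 100 = 84.0%

84.0%


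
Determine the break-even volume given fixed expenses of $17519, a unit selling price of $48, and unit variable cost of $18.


Formula: BEQ = Fixed Costs / (Price - Variable Cost)
Contribution margin = $48 - $18 = $30/unit
BEQ = ceil($17519 / $30/unit) = ceil(583.97) = 584 units

584 units


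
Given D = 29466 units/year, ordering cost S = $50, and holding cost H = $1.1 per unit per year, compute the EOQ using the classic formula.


Formula: EOQ = sqrt(2 * D * S / H)
Numerator: 2 * 29466 * 50 = 2946600
2DS/H = 2946600 / 1.1 = 2678727.3
EOQ = sqrt(2678727.3) = 1636.7 units

1636.7 units


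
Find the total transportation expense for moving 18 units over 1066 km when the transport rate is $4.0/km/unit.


TC = dist * cost * units = 1066 * 4.0 * 18 = $76752.00

$76752.00


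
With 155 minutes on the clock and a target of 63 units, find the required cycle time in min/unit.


Formula: CT = Available Time / Number of Units
CT = 155 min / 63 units
CT = 2.46 min/unit

2.46 min/unit


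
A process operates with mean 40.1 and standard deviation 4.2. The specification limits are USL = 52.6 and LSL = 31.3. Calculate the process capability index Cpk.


Cpu = (52.6 - 40.1) / (3 * 4.2) = 0.99
Cpl = (40.1 - 31.3) / (3 * 4.2) = 0.7
Cpk = min(0.99, 0.7) = 0.7

0.7


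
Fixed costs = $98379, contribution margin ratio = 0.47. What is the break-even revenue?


Formula: BER = Fixed Costs / Contribution Margin Ratio
BER = $98379 / 0.47
BER = $209317.02 (to the nearest cent)

$209317.02


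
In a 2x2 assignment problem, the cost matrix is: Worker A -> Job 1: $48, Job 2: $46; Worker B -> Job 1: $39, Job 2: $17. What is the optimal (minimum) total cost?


Option 1: A->1 + B->2 = $48 + $17 = $65
Option 2: A->2 + B->1 = $46 + $39 = $85
Min cost = min($65, $85) = $65

$65


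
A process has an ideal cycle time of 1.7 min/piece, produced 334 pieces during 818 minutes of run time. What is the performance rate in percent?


Formula: Performance = (Ideal CT * Total Count) / Run Time * 100
Ideal output time = 1.7 * 334 = 567.8 min
Performance = 567.8 / 818 * 100 = 69.4%

69.4%


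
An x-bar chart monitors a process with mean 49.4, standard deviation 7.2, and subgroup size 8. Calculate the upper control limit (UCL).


UCL = 49.4 + 3 * 7.2 / sqrt(8)

57.04


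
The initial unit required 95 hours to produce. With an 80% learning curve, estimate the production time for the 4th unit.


Formula: T_n = T_1 * (learning_rate)^(log2(n)) where learning_rate = rate/100
Doublings = log2(4) = 2
T_n = 95 * 0.8^2
T_n = 95 * 0.64 = 60.8 hours

60.8 hours


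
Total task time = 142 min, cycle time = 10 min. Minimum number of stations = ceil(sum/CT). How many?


Formula: N_min = ceil(Sum of Task Times / Cycle Time)
N_min = ceil(142 min / 10 min) = ceil(14.2)
N_min = 15 stations

15


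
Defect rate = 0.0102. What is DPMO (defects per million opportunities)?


DPMO = defect_rate * 1000000 = 0.0102 * 1000000

10200


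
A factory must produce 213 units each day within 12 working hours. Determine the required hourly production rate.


Formula: Production Rate = Daily Demand / Available Hours
Rate = 213 units/day / 12 hours/day
Rate = 17.8 units/hour

17.8 units/hour


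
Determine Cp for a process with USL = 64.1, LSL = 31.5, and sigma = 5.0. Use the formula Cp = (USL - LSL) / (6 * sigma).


Cp = (64.1 - 31.5) / (6 * 5.0)

1.09


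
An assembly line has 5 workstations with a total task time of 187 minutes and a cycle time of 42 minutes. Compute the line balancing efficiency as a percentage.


Formula: Efficiency = Sum of Task Times / (N_stations * CT) * 100
Total station capacity = 5 stations * 42 min = 210 min
Efficiency = 187 / 210 * 100 = 89.0%

89.0%


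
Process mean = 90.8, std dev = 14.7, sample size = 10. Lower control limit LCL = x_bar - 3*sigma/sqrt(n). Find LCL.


LCL = 90.8 - 3 * 14.7 / sqrt(10)

76.85


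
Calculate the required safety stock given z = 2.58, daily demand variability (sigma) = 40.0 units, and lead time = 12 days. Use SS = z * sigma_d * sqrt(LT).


Formula: SS = z * sigma_d * sqrt(LT)
sqrt(LT) = sqrt(12) = 3.4641
SS = 2.58 * 40.0 * 3.4641
SS = 357.5 units

357.5 units


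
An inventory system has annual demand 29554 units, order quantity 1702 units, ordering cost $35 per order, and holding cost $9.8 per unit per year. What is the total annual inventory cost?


TC = 29554/1702 * 35 + 1702/2 * 9.8

$8947.55


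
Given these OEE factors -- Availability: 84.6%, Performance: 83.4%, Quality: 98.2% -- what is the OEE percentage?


Formula: OEE = Availability * Performance * Quality / 10000
A * P = 84.6% * 83.4% / 100 = 70.56%
OEE = 70.56% * 98.2% / 100 = 69.3%

69.3%


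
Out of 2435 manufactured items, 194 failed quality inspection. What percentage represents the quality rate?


Formula: Quality Rate = Good Pieces / Total Pieces * 100
Good pieces = 2435 - 194 = 2241
QR = 2241 / 2435 * 100 = 92.0%

92.0%


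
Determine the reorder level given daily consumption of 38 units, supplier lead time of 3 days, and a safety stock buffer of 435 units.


Formula: ROP = (Daily Demand * Lead Time) + Safety Stock
Demand during lead time = 38 * 3 = 114 units
ROP = 114 + 435 = 549 units

549 units


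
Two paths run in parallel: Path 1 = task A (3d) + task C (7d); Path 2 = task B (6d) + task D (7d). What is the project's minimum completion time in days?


Path 1 = 3 + 7 = 10 days
Path 2 = 6 + 7 = 13 days
Duration = max(10, 13) = 13 days

13 days


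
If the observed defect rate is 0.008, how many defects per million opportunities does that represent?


DPMO = defect_rate * 1000000 = 0.008 * 1000000

8000


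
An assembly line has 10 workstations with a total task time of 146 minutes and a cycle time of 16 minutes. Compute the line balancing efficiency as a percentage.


Formula: Efficiency = Sum of Task Times / (N_stations * CT) * 100
Total station capacity = 10 stations * 16 min = 160 min
Efficiency = 146 / 160 * 100 = 91.3%

91.3%


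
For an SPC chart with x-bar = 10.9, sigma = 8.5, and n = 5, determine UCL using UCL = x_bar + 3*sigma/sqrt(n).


UCL = 10.9 + 3 * 8.5 / sqrt(5)

22.3


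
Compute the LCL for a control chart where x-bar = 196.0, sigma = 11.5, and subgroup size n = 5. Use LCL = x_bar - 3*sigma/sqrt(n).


LCL = 196.0 - 3 * 11.5 / sqrt(5)

180.57


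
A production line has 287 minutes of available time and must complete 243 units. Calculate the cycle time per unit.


Formula: CT = Available Time / Number of Units
CT = 287 min / 243 units
CT = 1.18 min/unit

1.18 min/unit


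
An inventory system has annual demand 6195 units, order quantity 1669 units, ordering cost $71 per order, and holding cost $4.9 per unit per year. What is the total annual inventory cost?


TC = 6195/1669 * 71 + 1669/2 * 4.9

$4352.59


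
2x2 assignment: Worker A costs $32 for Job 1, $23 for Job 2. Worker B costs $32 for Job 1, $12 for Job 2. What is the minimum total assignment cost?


Option 1: A->1 + B->2 = $32 + $12 = $44
Option 2: A->2 + B->1 = $23 + $32 = $55
Min cost = min($44, $55) = $44

$44


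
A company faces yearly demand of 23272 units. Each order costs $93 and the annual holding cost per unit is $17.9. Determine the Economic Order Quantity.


Formula: EOQ = sqrt(2 * D * S / H)
Numerator: 2 * 23272 * 93 = 4328592
2DS/H = 4328592 / 17.9 = 241820.8
EOQ = sqrt(241820.8) = 491.8 units

491.8 units


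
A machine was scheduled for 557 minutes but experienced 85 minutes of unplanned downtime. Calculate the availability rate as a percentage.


Formula: Availability = (Planned Time - Downtime) / Planned Time * 100
Uptime = 557 - 85 = 472 min
Availability = 472 / 557 * 100 = 84.7%

84.7%


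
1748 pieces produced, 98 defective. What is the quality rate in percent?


Formula: Quality Rate = Good Pieces / Total Pieces * 100
Good pieces = 1748 - 98 = 1650
QR = 1650 / 1748 * 100 = 94.4%

94.4%


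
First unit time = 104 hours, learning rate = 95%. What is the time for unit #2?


Formula: T_n = T_1 * (learning_rate)^(log2(n)) where learning_rate = rate/100
Doublings = log2(2) = 1
T_n = 104 * 0.95^1
T_n = 104 * 0.95 = 98.8 hours

98.8 hours


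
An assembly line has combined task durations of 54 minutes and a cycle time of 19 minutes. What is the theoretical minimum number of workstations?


Formula: N_min = ceil(Sum of Task Times / Cycle Time)
N_min = ceil(54 min / 19 min) = ceil(2.8421)
N_min = 3 stations

3


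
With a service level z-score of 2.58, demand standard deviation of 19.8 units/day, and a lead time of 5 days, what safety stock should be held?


Formula: SS = z * sigma_d * sqrt(LT)
sqrt(LT) = sqrt(5) = 2.2361
SS = 2.58 * 19.8 * 2.2361
SS = 114.2 units

114.2 units


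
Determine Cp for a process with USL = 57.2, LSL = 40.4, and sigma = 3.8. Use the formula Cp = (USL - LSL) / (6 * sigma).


Cp = (57.2 - 40.4) / (6 * 3.8)

0.74


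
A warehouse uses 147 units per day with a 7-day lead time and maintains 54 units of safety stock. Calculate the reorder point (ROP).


Formula: ROP = (Daily Demand * Lead Time) + Safety Stock
Demand during lead time = 147 * 7 = 1029 units
ROP = 1029 + 54 = 1083 units

1083 units


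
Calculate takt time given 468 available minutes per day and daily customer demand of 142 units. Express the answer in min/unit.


Formula: Takt Time = Available Production Time / Customer Demand
Takt = 468 min/day / 142 units/day
Takt = 3.3 min/unit

3.3 min/unit


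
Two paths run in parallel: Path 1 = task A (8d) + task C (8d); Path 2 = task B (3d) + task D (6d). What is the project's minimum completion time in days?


Path 1 = 8 + 8 = 16 days
Path 2 = 3 + 6 = 9 days
Duration = max(16, 9) = 16 days

16 days


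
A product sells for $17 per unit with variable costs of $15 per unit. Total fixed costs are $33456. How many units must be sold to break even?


Formula: BEQ = Fixed Costs / (Price - Variable Cost)
Contribution margin = $17 - $15 = $2/unit
BEQ = ceil($33456 / $2/unit) = ceil(16728.0) = 16728 units

16728 units


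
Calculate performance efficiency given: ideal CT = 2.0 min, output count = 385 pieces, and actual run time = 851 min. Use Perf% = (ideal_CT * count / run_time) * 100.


Formula: Performance = (Ideal CT * Total Count) / Run Time * 100
Ideal output time = 2.0 * 385 = 770.0 min
Performance = 770.0 / 851 * 100 = 90.5%

90.5%


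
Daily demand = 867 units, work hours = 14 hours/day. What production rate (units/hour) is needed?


Formula: Production Rate = Daily Demand / Available Hours
Rate = 867 units/day / 14 hours/day
Rate = 61.9 units/hour

61.9 units/hour


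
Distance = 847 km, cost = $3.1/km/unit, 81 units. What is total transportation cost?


TC = dist * cost * units = 847 * 3.1 * 81 = $212681.70

$212681.70


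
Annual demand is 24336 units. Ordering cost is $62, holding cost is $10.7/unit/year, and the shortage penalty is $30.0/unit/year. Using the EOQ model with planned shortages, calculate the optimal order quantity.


Formula: EOQ* = sqrt(2DS/H) * sqrt((H+P)/P)
Base EOQ = sqrt(2*24336*62/10.7) = 531.06 units
Correction = sqrt((10.7+30.0)/30.0) = 1.16476
EOQ* = 531.06 * 1.16476 = 618.6 units

618.6 units


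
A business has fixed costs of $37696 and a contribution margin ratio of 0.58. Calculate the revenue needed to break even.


Formula: BER = Fixed Costs / Contribution Margin Ratio
BER = $37696 / 0.58
BER = $64993.10 (to the nearest cent)

$64993.10


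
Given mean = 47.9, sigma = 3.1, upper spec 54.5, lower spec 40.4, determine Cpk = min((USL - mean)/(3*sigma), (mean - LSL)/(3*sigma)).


Cpu = (54.5 - 47.9) / (3 * 3.1) = 0.71
Cpl = (47.9 - 40.4) / (3 * 3.1) = 0.81
Cpk = min(0.71, 0.81) = 0.71

0.71


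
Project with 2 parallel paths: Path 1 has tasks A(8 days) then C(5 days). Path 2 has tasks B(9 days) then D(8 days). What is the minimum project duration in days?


Path 1 = 8 + 5 = 13 days
Path 2 = 9 + 8 = 17 days
Duration = max(13, 17) = 17 days

17 days


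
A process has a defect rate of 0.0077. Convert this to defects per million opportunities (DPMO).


DPMO = defect_rate * 1000000 = 0.0077 * 1000000

7700


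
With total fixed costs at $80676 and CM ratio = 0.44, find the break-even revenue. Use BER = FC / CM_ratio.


Formula: BER = Fixed Costs / Contribution Margin Ratio
BER = $80676 / 0.44
BER = $183354.55 (to the nearest cent)

$183354.55


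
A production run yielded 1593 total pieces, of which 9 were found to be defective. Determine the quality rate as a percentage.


Formula: Quality Rate = Good Pieces / Total Pieces * 100
Good pieces = 1593 - 9 = 1584
QR = 1584 / 1593 * 100 = 99.4%

99.4%


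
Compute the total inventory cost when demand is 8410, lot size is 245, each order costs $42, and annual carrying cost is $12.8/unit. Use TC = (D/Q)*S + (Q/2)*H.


TC = 8410/245 * 42 + 245/2 * 12.8

$3009.71


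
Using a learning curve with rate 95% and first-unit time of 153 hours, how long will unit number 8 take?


Formula: T_n = T_1 * (learning_rate)^(log2(n)) where learning_rate = rate/100
Doublings = log2(8) = 3
T_n = 153 * 0.95^3
T_n = 153 * 0.8574 = 131.2 hours

131.2 hours


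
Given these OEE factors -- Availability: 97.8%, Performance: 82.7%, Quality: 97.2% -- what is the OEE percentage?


Formula: OEE = Availability * Performance * Quality / 10000
A * P = 97.8% * 82.7% / 100 = 80.88%
OEE = 80.88% * 97.2% / 100 = 78.6%

78.6%


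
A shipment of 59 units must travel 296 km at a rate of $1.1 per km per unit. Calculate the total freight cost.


TC = dist * cost * units = 296 * 1.1 * 59 = $19210.40

$19210.40


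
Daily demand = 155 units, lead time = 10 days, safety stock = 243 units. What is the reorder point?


Formula: ROP = (Daily Demand * Lead Time) + Safety Stock
Demand during lead time = 155 * 10 = 1550 units
ROP = 1550 + 243 = 1793 units

1793 units


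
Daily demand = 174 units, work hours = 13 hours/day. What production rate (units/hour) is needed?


Formula: Production Rate = Daily Demand / Available Hours
Rate = 174 units/day / 13 hours/day
Rate = 13.4 units/hour

13.4 units/hour


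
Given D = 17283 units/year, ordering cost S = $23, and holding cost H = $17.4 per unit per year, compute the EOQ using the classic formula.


Formula: EOQ = sqrt(2 * D * S / H)
Numerator: 2 * 17283 * 23 = 795018
2DS/H = 795018 / 17.4 = 45690.7
EOQ = sqrt(45690.7) = 213.8 units

213.8 units


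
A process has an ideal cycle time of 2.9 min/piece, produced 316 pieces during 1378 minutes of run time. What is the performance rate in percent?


Formula: Performance = (Ideal CT * Total Count) / Run Time * 100
Ideal output time = 2.9 * 316 = 916.4 min
Performance = 916.4 / 1378 * 100 = 66.5%

66.5%


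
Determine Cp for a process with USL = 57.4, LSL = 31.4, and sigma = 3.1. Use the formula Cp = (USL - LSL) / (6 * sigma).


Cp = (57.4 - 31.4) / (6 * 3.1)

1.4


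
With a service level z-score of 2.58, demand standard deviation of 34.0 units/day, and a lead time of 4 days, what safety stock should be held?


Formula: SS = z * sigma_d * sqrt(LT)
sqrt(LT) = sqrt(4) = 2.0
SS = 2.58 * 34.0 * 2.0
SS = 175.4 units

175.4 units


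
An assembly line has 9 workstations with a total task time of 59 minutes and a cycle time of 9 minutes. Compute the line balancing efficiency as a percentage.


Formula: Efficiency = Sum of Task Times / (N_stations * CT) * 100
Total station capacity = 9 stations * 9 min = 81 min
Efficiency = 59 / 81 * 100 = 72.8%

72.8%


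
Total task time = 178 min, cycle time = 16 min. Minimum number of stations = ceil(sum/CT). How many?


Formula: N_min = ceil(Sum of Task Times / Cycle Time)
N_min = ceil(178 min / 16 min) = ceil(11.125)
N_min = 12 stations

12


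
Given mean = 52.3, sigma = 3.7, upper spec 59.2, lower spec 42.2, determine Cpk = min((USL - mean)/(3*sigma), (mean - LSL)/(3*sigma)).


Cpu = (59.2 - 52.3) / (3 * 3.7) = 0.62
Cpl = (52.3 - 42.2) / (3 * 3.7) = 0.91
Cpk = min(0.62, 0.91) = 0.62

0.62


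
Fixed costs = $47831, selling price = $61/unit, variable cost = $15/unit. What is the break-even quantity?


Formula: BEQ = Fixed Costs / (Price - Variable Cost)
Contribution margin = $61 - $15 = $46/unit
BEQ = ceil($47831 / $46/unit) = ceil(1039.8) = 1040 units

1040 units


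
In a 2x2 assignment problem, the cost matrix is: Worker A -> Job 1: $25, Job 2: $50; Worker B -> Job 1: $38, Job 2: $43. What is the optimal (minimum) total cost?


Option 1: A->1 + B->2 = $25 + $43 = $68
Option 2: A->2 + B->1 = $50 + $38 = $88
Min cost = min($68, $88) = $68

$68


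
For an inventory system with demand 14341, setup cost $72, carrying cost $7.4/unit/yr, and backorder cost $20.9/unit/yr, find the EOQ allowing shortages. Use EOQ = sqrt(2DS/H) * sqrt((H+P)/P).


Formula: EOQ* = sqrt(2DS/H) * sqrt((H+P)/P)
Base EOQ = sqrt(2*14341*72/7.4) = 528.27 units
Correction = sqrt((7.4+20.9)/20.9) = 1.16364
EOQ* = 528.27 * 1.16364 = 614.7 units

614.7 units


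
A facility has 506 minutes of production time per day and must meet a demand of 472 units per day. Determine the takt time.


Formula: Takt Time = Available Production Time / Customer Demand
Takt = 506 min/day / 472 units/day
Takt = 1.07 min/unit

1.07 min/unit


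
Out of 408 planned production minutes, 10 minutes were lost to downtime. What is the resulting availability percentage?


Formula: Availability = (Planned Time - Downtime) / Planned Time * 100
Uptime = 408 - 10 = 398 min
Availability = 398 / 408 * 100 = 97.5%

97.5%


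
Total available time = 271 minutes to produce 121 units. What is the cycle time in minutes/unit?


Formula: CT = Available Time / Number of Units
CT = 271 min / 121 units
CT = 2.24 min/unit

2.24 min/unit


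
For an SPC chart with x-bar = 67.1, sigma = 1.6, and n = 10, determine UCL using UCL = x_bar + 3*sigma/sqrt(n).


UCL = 67.1 + 3 * 1.6 / sqrt(10)

68.62


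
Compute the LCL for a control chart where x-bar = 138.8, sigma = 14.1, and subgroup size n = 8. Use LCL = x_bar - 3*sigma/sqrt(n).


LCL = 138.8 - 3 * 14.1 / sqrt(8)

123.84


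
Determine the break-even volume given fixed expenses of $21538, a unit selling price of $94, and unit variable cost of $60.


Formula: BEQ = Fixed Costs / (Price - Variable Cost)
Contribution margin = $94 - $60 = $34/unit
BEQ = ceil($21538 / $34/unit) = ceil(633.47) = 634 units

634 units


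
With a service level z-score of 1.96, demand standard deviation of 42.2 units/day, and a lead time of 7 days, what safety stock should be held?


Formula: SS = z * sigma_d * sqrt(LT)
sqrt(LT) = sqrt(7) = 2.6458
SS = 1.96 * 42.2 * 2.6458
SS = 218.8 units

218.8 units


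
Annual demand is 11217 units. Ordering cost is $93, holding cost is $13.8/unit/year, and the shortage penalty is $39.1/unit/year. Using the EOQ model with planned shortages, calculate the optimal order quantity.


Formula: EOQ* = sqrt(2DS/H) * sqrt((H+P)/P)
Base EOQ = sqrt(2*11217*93/13.8) = 388.83 units
Correction = sqrt((13.8+39.1)/39.1) = 1.16316
EOQ* = 388.83 * 1.16316 = 452.3 units

452.3 units


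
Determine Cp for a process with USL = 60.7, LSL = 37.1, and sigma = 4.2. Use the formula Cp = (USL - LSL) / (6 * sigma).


Cp = (60.7 - 37.1) / (6 * 4.2)

0.94


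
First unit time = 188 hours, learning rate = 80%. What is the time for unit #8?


Formula: T_n = T_1 * (learning_rate)^(log2(n)) where learning_rate = rate/100
Doublings = log2(8) = 3
T_n = 188 * 0.8^3
T_n = 188 * 0.512 = 96.3 hours

96.3 hours


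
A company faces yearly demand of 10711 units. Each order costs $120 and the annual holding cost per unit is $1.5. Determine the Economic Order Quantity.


Formula: EOQ = sqrt(2 * D * S / H)
Numerator: 2 * 10711 * 120 = 2570640
2DS/H = 2570640 / 1.5 = 1713760.0
EOQ = sqrt(1713760.0) = 1309.1 units

1309.1 units


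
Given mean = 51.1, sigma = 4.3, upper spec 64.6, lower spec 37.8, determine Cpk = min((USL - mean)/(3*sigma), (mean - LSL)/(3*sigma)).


Cpu = (64.6 - 51.1) / (3 * 4.3) = 1.05
Cpl = (51.1 - 37.8) / (3 * 4.3) = 1.03
Cpk = min(1.05, 1.03) = 1.03

1.03


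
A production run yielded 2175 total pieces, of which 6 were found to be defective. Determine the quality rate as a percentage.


Formula: Quality Rate = Good Pieces / Total Pieces * 100
Good pieces = 2175 - 6 = 2169
QR = 2169 / 2175 * 100 = 99.7%

99.7%


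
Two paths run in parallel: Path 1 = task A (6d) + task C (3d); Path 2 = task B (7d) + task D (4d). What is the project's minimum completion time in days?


Path 1 = 6 + 3 = 9 days
Path 2 = 7 + 4 = 11 days
Duration = max(9, 11) = 11 days

11 days


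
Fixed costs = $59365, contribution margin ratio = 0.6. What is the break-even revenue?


Formula: BER = Fixed Costs / Contribution Margin Ratio
BER = $59365 / 0.6
BER = $98941.67 (to the nearest cent)

$98941.67


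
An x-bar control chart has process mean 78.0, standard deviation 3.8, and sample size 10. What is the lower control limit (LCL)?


LCL = 78.0 - 3 * 3.8 / sqrt(10)

74.4


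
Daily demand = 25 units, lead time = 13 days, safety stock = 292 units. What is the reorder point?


Formula: ROP = (Daily Demand * Lead Time) + Safety Stock
Demand during lead time = 25 * 13 = 325 units
ROP = 325 + 292 = 617 units

617 units


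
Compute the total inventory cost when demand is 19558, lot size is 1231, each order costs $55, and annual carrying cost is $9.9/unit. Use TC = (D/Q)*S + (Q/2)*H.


TC = 19558/1231 * 55 + 1231/2 * 9.9

$6967.28


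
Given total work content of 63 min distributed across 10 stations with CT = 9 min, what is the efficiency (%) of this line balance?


Formula: Efficiency = Sum of Task Times / (N_stations * CT) * 100
Total station capacity = 10 stations * 9 min = 90 min
Efficiency = 63 / 90 * 100 = 70.0%

70.0%


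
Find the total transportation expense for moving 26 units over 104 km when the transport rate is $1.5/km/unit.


TC = dist * cost * units = 104 * 1.5 * 26 = $4056.00

$4056.00


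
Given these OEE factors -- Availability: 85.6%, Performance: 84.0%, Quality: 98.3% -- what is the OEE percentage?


Formula: OEE = Availability * Performance * Quality / 10000
A * P = 85.6% * 84.0% / 100 = 71.9%
OEE = 71.9% * 98.3% / 100 = 70.7%

70.7%


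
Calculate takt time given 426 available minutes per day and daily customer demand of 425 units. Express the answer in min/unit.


Formula: Takt Time = Available Production Time / Customer Demand
Takt = 426 min/day / 425 units/day
Takt = 1.0 min/unit

1.0 min/unit


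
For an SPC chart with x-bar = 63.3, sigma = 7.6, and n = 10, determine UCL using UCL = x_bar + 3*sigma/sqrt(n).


UCL = 63.3 + 3 * 7.6 / sqrt(10)

70.51


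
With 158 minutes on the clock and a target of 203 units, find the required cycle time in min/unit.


Formula: CT = Available Time / Number of Units
CT = 158 min / 203 units
CT = 0.78 min/unit

0.78 min/unit


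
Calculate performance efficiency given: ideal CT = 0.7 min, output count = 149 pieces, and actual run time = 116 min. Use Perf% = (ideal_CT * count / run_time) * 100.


Formula: Performance = (Ideal CT * Total Count) / Run Time * 100
Ideal output time = 0.7 * 149 = 104.3 min
Performance = 104.3 / 116 * 100 = 89.9%

89.9%


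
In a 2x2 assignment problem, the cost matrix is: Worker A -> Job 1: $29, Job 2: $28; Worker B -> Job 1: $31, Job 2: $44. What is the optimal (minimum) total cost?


Option 1: A->1 + B->2 = $29 + $44 = $73
Option 2: A->2 + B->1 = $28 + $31 = $59
Min cost = min($73, $59) = $59

$59


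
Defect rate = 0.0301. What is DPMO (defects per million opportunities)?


DPMO = defect_rate * 1000000 = 0.0301 * 1000000

30100


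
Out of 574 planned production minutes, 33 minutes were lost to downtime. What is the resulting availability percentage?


Formula: Availability = (Planned Time - Downtime) / Planned Time * 100
Uptime = 574 - 33 = 541 min
Availability = 541 / 574 * 100 = 94.3%

94.3%


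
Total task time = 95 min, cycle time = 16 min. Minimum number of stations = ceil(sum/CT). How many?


Formula: N_min = ceil(Sum of Task Times / Cycle Time)
N_min = ceil(95 min / 16 min) = ceil(5.9375)
N_min = 6 stations

6


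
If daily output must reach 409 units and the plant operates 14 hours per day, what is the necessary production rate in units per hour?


Formula: Production Rate = Daily Demand / Available Hours
Rate = 409 units/day / 14 hours/day
Rate = 29.2 units/hour

29.2 units/hour


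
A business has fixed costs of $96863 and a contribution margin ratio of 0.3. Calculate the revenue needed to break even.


Formula: BER = Fixed Costs / Contribution Margin Ratio
BER = $96863 / 0.3
BER = $322876.67 (to the nearest cent)

$322876.67


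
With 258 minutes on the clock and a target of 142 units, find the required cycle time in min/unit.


Formula: CT = Available Time / Number of Units
CT = 258 min / 142 units
CT = 1.82 min/unit

1.82 min/unit


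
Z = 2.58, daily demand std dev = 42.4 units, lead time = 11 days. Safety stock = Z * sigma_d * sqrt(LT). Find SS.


Formula: SS = z * sigma_d * sqrt(LT)
sqrt(LT) = sqrt(11) = 3.3166
SS = 2.58 * 42.4 * 3.3166
SS = 362.8 units

362.8 units


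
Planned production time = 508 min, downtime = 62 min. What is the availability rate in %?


Formula: Availability = (Planned Time - Downtime) / Planned Time * 100
Uptime = 508 - 62 = 446 min
Availability = 446 / 508 * 100 = 87.8%

87.8%


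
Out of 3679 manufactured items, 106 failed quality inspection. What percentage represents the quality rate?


Formula: Quality Rate = Good Pieces / Total Pieces * 100
Good pieces = 3679 - 106 = 3573
QR = 3573 / 3679 * 100 = 97.1%

97.1%


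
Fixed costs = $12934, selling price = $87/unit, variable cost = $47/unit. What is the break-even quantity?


Formula: BEQ = Fixed Costs / (Price - Variable Cost)
Contribution margin = $87 - $47 = $40/unit
BEQ = ceil($12934 / $40/unit) = ceil(323.35) = 324 units

324 units


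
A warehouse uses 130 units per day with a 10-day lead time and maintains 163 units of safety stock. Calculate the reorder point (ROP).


Formula: ROP = (Daily Demand * Lead Time) + Safety Stock
Demand during lead time = 130 * 10 = 1300 units
ROP = 1300 + 163 = 1463 units

1463 units


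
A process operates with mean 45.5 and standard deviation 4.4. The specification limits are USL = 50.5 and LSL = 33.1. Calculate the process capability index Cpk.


Cpu = (50.5 - 45.5) / (3 * 4.4) = 0.38
Cpl = (45.5 - 33.1) / (3 * 4.4) = 0.94
Cpk = min(0.38, 0.94) = 0.38

0.38


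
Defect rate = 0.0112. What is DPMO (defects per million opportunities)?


DPMO = defect_rate * 1000000 = 0.0112 * 1000000

11200


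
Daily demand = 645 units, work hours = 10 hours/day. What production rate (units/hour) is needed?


Formula: Production Rate = Daily Demand / Available Hours
Rate = 645 units/day / 10 hours/day
Rate = 64.5 units/hour

64.5 units/hour


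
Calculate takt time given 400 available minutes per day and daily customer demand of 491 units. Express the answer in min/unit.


Formula: Takt Time = Available Production Time / Customer Demand
Takt = 400 min/day / 491 units/day
Takt = 0.81 min/unit

0.81 min/unit


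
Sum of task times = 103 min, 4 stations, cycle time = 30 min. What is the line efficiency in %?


Formula: Efficiency = Sum of Task Times / (N_stations * CT) * 100
Total station capacity = 4 stations * 30 min = 120 min
Efficiency = 103 / 120 * 100 = 85.8%

85.8%


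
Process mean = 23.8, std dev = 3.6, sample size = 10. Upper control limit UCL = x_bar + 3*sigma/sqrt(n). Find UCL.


UCL = 23.8 + 3 * 3.6 / sqrt(10)

27.22


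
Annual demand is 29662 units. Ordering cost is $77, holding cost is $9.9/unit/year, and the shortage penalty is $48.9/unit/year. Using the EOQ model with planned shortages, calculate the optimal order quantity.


Formula: EOQ* = sqrt(2DS/H) * sqrt((H+P)/P)
Base EOQ = sqrt(2*29662*77/9.9) = 679.27 units
Correction = sqrt((9.9+48.9)/48.9) = 1.09656
EOQ* = 679.27 * 1.09656 = 744.9 units

744.9 units


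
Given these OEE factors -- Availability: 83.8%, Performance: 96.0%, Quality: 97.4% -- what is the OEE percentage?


Formula: OEE = Availability * Performance * Quality / 10000
A * P = 83.8% * 96.0% / 100 = 80.45%
OEE = 80.45% * 97.4% / 100 = 78.4%

78.4%


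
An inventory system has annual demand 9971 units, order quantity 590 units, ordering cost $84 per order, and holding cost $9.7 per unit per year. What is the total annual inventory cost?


TC = 9971/590 * 84 + 590/2 * 9.7

$4281.10
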